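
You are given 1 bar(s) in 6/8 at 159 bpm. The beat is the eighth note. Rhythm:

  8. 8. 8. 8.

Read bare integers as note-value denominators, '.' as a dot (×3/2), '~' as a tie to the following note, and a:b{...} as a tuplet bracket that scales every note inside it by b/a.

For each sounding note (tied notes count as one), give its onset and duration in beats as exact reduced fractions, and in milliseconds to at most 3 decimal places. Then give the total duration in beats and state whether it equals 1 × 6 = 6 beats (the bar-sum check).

1) 0.0ms=0b +566.038ms=3/2b
2) 566.038ms=3/2b +566.038ms=3/2b
3) 1132.075ms=3b +566.038ms=3/2b
4) 1698.113ms=9/2b +566.038ms=3/2b
Σ=6b of 6 (159bpm 6/8) — PASS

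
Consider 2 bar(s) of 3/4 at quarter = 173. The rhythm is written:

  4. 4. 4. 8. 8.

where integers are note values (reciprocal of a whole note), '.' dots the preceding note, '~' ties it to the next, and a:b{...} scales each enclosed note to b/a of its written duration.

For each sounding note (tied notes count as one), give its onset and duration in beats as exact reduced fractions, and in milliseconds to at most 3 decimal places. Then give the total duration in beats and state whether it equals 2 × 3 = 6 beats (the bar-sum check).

1) 0.0ms=0b +520.231ms=3/2b
2) 520.231ms=3/2b +520.231ms=3/2b
3) 1040.462ms=3b +520.231ms=3/2b
4) 1560.694ms=9/2b +260.116ms=3/4b
5) 1820.809ms=21/4b +260.116ms=3/4b
Σ=6b of 6 (173bpm 3/4) — PASS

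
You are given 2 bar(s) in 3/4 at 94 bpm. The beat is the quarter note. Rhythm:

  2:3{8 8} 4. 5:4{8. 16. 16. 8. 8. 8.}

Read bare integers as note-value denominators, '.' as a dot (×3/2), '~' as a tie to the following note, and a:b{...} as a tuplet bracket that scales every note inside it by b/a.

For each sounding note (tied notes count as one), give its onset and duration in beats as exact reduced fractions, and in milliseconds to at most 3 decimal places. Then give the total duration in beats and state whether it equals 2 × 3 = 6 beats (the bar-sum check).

1) 0.0ms=0b +478.723ms=3/4b
2) 478.723ms=3/4b +478.723ms=3/4b
3) 957.447ms=3/2b +957.447ms=3/2b
4) 1914.894ms=3b +382.979ms=3/5b
5) 2297.872ms=18/5b +191.489ms=3/10b
6) 2489.362ms=39/10b +191.489ms=3/10b
7) 2680.851ms=21/5b +382.979ms=3/5b
8) 3063.83ms=24/5b +382.979ms=3/5b
9) 3446.809ms=27/5b +382.979ms=3/5b
Σ=6b of 6 (94bpm 3/4) — PASS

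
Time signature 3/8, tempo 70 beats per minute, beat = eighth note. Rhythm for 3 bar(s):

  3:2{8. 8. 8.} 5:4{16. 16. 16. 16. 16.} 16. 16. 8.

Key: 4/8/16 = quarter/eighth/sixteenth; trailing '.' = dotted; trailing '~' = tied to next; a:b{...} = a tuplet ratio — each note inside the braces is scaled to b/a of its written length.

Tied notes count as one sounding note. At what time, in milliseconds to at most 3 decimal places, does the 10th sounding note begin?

1. 0.0ms @ 0 + 857.143ms (1)
2. 857.143ms @ 1 + 857.143ms (1)
3. 1714.286ms @ 2 + 857.143ms (1)
4. 2571.429ms @ 3 + 514.286ms (3/5)
5. 3085.714ms @ 18/5 + 514.286ms (3/5)
6. 3600.0ms @ 21/5 + 514.286ms (3/5)
7. 4114.286ms @ 24/5 + 514.286ms (3/5)
8. 4628.571ms @ 27/5 + 514.286ms (3/5)
9. 5142.857ms @ 6 + 642.857ms (3/4)
10. 5785.714ms @ 27/4 + 642.857ms (3/4)
11. 6428.571ms @ 15/2 + 1285.714ms (3/2)

note 10 onset = 27/4b = 5785.714ms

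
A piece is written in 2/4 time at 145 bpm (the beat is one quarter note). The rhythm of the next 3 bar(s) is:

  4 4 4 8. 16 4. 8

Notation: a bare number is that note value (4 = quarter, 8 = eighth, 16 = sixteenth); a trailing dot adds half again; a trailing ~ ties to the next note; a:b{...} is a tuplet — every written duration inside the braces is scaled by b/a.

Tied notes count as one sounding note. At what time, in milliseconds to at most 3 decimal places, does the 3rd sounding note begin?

note 3 onset = 2b = 827.586ms

1. 0.0ms @ 0 + 413.793ms (1)
2. 413.793ms @ 1 + 413.793ms (1)
3. 827.586ms @ 2 + 413.793ms (1)
4. 1241.379ms @ 3 + 310.345ms (3/4)
5. 1551.724ms @ 15/4 + 103.448ms (1/4)
6. 1655.172ms @ 4 + 620.69ms (3/2)
7. 2275.862ms @ 11/2 + 206.897ms (1/2)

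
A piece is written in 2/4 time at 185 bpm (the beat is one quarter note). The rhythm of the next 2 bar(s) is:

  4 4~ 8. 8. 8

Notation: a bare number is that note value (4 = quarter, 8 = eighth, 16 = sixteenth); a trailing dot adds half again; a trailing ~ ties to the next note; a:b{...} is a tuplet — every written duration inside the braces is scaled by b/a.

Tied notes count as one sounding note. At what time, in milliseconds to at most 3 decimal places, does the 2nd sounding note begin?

1. 0.0ms @ 0 + 324.324ms (1)
2. 324.324ms @ 1 + 567.568ms (7/4)
3. 891.892ms @ 11/4 + 243.243ms (3/4)
4. 1135.135ms @ 7/2 + 162.162ms (1/2)

note 2 onset = 1b = 324.324ms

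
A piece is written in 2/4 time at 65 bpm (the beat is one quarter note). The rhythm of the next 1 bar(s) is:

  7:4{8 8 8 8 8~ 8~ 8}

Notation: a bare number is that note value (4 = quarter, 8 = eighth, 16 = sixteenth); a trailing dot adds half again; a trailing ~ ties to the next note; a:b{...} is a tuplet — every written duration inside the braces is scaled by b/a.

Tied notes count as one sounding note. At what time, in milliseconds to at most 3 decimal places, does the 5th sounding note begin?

note 5 onset = 8/7b = 1054.945ms

1. 0.0ms @ 0 + 263.736ms (2/7)
2. 263.736ms @ 2/7 + 263.736ms (2/7)
3. 527.473ms @ 4/7 + 263.736ms (2/7)
4. 791.209ms @ 6/7 + 263.736ms (2/7)
5. 1054.945ms @ 8/7 + 791.209ms (6/7)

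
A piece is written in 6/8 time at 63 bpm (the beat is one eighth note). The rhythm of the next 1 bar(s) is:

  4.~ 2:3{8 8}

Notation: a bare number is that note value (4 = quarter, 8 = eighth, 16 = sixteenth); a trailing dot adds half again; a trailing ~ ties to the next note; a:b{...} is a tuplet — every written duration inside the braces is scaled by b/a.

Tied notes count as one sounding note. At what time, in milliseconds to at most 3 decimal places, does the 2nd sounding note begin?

1. 0.0ms @ 0 + 4285.714ms (9/2)
2. 4285.714ms @ 9/2 + 1428.571ms (3/2)

note 2 onset = 9/2b = 4285.714ms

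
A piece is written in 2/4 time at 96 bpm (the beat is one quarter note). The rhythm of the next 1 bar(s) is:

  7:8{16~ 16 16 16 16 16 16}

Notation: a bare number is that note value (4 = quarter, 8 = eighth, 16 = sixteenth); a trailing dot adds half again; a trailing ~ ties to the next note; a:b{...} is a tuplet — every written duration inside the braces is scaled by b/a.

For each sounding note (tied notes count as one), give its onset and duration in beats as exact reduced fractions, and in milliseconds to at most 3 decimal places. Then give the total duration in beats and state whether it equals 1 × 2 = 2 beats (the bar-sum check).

1) 0.0ms=0b +357.143ms=4/7b
2) 357.143ms=4/7b +178.571ms=2/7b
3) 535.714ms=6/7b +178.571ms=2/7b
4) 714.286ms=8/7b +178.571ms=2/7b
5) 892.857ms=10/7b +178.571ms=2/7b
6) 1071.429ms=12/7b +178.571ms=2/7b
Σ=2b of 2 (96bpm 2/4) — PASS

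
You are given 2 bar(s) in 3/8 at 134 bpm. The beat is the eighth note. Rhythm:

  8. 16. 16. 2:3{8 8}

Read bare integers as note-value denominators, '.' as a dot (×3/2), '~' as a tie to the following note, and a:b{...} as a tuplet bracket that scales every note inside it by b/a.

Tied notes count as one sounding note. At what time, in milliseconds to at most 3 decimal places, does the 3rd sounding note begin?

note 3 onset = 9/4b = 1007.463ms

1. 0.0ms @ 0 + 671.642ms (3/2)
2. 671.642ms @ 3/2 + 335.821ms (3/4)
3. 1007.463ms @ 9/4 + 335.821ms (3/4)
4. 1343.284ms @ 3 + 671.642ms (3/2)
5. 2014.925ms @ 9/2 + 671.642ms (3/2)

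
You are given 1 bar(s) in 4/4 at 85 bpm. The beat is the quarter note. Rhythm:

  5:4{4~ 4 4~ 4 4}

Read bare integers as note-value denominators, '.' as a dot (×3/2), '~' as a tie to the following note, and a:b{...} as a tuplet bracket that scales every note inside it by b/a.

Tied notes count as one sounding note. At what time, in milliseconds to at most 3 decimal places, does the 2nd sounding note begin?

note 2 onset = 8/5b = 1129.412ms

1. 0.0ms @ 0 + 1129.412ms (8/5)
2. 1129.412ms @ 8/5 + 1129.412ms (8/5)
3. 2258.824ms @ 16/5 + 564.706ms (4/5)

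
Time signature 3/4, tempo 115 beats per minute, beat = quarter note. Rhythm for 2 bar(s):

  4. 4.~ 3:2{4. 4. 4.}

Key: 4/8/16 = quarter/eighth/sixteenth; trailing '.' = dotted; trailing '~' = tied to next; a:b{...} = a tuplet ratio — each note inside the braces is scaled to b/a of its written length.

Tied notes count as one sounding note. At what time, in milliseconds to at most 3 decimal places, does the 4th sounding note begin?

1. 0.0ms @ 0 + 782.609ms (3/2)
2. 782.609ms @ 3/2 + 1304.348ms (5/2)
3. 2086.957ms @ 4 + 521.739ms (1)
4. 2608.696ms @ 5 + 521.739ms (1)

note 4 onset = 5b = 2608.696ms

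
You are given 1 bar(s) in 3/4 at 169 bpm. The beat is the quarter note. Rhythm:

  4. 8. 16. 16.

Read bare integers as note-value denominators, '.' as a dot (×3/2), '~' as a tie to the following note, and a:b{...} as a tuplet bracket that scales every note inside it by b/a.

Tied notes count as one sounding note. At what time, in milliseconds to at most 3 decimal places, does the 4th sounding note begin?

note 4 onset = 21/8b = 931.953ms

1. 0.0ms @ 0 + 532.544ms (3/2)
2. 532.544ms @ 3/2 + 266.272ms (3/4)
3. 798.817ms @ 9/4 + 133.136ms (3/8)
4. 931.953ms @ 21/8 + 133.136ms (3/8)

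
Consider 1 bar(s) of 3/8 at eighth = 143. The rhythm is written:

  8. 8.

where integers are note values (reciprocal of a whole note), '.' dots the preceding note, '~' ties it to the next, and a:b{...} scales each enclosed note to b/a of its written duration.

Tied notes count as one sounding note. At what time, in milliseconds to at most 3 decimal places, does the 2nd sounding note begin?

1. 0.0ms @ 0 + 629.371ms (3/2)
2. 629.371ms @ 3/2 + 629.371ms (3/2)

note 2 onset = 3/2b = 629.371ms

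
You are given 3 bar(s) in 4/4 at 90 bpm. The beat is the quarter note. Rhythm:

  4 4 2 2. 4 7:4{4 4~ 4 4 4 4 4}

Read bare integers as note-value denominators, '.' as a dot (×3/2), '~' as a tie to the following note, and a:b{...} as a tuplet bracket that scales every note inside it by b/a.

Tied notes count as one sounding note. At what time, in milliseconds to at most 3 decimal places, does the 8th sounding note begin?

1. 0.0ms @ 0 + 666.667ms (1)
2. 666.667ms @ 1 + 666.667ms (1)
3. 1333.333ms @ 2 + 1333.333ms (2)
4. 2666.667ms @ 4 + 2000.0ms (3)
5. 4666.667ms @ 7 + 666.667ms (1)
6. 5333.333ms @ 8 + 380.952ms (4/7)
7. 5714.286ms @ 60/7 + 761.905ms (8/7)
8. 6476.19ms @ 68/7 + 380.952ms (4/7)
9. 6857.143ms @ 72/7 + 380.952ms (4/7)
10. 7238.095ms @ 76/7 + 380.952ms (4/7)
11. 7619.048ms @ 80/7 + 380.952ms (4/7)

note 8 onset = 68/7b = 6476.19ms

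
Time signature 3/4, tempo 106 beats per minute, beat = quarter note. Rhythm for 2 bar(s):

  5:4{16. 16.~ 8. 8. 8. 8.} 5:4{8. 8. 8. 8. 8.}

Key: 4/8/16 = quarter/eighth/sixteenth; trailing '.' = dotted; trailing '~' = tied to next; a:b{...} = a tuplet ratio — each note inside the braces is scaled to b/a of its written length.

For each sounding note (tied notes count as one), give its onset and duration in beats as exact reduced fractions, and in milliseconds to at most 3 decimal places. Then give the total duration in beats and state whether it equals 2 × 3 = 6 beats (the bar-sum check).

1) 0.0ms=0b +169.811ms=3/10b
2) 169.811ms=3/10b +509.434ms=9/10b
3) 679.245ms=6/5b +339.623ms=3/5b
4) 1018.868ms=9/5b +339.623ms=3/5b
5) 1358.491ms=12/5b +339.623ms=3/5b
6) 1698.113ms=3b +339.623ms=3/5b
7) 2037.736ms=18/5b +339.623ms=3/5b
8) 2377.358ms=21/5b +339.623ms=3/5b
9) 2716.981ms=24/5b +339.623ms=3/5b
10) 3056.604ms=27/5b +339.623ms=3/5b
Σ=6b of 6 (106bpm 3/4) — PASS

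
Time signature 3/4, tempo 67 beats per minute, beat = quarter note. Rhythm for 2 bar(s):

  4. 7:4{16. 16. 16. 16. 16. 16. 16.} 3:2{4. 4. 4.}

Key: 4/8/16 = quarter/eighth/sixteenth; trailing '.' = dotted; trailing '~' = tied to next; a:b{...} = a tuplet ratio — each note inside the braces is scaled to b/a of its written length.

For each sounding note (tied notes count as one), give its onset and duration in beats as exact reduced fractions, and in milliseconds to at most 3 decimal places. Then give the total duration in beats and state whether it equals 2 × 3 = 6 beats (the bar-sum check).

1) 0.0ms=0b +1343.284ms=3/2b
2) 1343.284ms=3/2b +191.898ms=3/14b
3) 1535.181ms=12/7b +191.898ms=3/14b
4) 1727.079ms=27/14b +191.898ms=3/14b
5) 1918.977ms=15/7b +191.898ms=3/14b
6) 2110.874ms=33/14b +191.898ms=3/14b
7) 2302.772ms=18/7b +191.898ms=3/14b
8) 2494.67ms=39/14b +191.898ms=3/14b
9) 2686.567ms=3b +895.522ms=1b
10) 3582.09ms=4b +895.522ms=1b
11) 4477.612ms=5b +895.522ms=1b
Σ=6b of 6 (67bpm 3/4) — PASS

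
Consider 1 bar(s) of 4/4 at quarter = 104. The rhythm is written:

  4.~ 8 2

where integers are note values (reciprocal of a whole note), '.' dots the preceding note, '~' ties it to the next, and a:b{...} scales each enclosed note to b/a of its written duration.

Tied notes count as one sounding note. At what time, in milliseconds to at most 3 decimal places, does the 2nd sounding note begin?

1. 0.0ms @ 0 + 1153.846ms (2)
2. 1153.846ms @ 2 + 1153.846ms (2)

note 2 onset = 2b = 1153.846ms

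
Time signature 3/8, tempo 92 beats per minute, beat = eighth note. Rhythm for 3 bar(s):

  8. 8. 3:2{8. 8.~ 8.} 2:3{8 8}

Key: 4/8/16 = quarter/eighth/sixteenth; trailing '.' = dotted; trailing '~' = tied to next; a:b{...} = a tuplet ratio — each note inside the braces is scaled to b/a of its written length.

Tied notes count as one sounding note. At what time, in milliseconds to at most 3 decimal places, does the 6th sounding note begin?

1. 0.0ms @ 0 + 978.261ms (3/2)
2. 978.261ms @ 3/2 + 978.261ms (3/2)
3. 1956.522ms @ 3 + 652.174ms (1)
4. 2608.696ms @ 4 + 1304.348ms (2)
5. 3913.043ms @ 6 + 978.261ms (3/2)
6. 4891.304ms @ 15/2 + 978.261ms (3/2)

note 6 onset = 15/2b = 4891.304ms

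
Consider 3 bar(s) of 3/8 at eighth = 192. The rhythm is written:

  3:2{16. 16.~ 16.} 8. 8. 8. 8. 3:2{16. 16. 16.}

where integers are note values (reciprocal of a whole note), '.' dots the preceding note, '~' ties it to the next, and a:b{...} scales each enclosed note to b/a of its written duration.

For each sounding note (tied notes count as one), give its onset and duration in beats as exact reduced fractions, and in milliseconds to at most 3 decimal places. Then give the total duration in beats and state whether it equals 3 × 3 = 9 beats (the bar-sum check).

1) 0.0ms=0b +156.25ms=1/2b
2) 156.25ms=1/2b +312.5ms=1b
3) 468.75ms=3/2b +468.75ms=3/2b
4) 937.5ms=3b +468.75ms=3/2b
5) 1406.25ms=9/2b +468.75ms=3/2b
6) 1875.0ms=6b +468.75ms=3/2b
7) 2343.75ms=15/2b +156.25ms=1/2b
8) 2500.0ms=8b +156.25ms=1/2b
9) 2656.25ms=17/2b +156.25ms=1/2b
Σ=9b of 9 (192bpm 3/8) — PASS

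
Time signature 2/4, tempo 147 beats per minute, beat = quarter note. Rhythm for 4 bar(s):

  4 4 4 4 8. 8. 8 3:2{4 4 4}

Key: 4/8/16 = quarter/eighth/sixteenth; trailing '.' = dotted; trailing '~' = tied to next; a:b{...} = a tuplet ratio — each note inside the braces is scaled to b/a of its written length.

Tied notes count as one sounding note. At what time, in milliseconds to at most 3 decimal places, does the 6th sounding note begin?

1. 0.0ms @ 0 + 408.163ms (1)
2. 408.163ms @ 1 + 408.163ms (1)
3. 816.327ms @ 2 + 408.163ms (1)
4. 1224.49ms @ 3 + 408.163ms (1)
5. 1632.653ms @ 4 + 306.122ms (3/4)
6. 1938.776ms @ 19/4 + 306.122ms (3/4)
7. 2244.898ms @ 11/2 + 204.082ms (1/2)
8. 2448.98ms @ 6 + 272.109ms (2/3)
9. 2721.088ms @ 20/3 + 272.109ms (2/3)
10. 2993.197ms @ 22/3 + 272.109ms (2/3)

note 6 onset = 19/4b = 1938.776ms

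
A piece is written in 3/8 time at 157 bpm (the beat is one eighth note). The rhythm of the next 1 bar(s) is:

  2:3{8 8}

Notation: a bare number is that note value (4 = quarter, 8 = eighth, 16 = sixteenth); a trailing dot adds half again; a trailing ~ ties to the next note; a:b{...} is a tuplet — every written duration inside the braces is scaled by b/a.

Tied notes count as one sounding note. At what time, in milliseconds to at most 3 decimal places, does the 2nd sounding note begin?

note 2 onset = 3/2b = 573.248ms

1. 0.0ms @ 0 + 573.248ms (3/2)
2. 573.248ms @ 3/2 + 573.248ms (3/2)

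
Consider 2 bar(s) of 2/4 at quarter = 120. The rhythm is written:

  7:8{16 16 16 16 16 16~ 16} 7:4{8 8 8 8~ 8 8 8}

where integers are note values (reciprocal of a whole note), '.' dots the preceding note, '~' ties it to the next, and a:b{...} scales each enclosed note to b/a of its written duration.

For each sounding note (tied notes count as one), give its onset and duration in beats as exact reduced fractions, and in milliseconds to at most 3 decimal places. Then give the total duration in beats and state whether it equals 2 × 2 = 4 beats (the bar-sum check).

1) 0.0ms=0b +142.857ms=2/7b
2) 142.857ms=2/7b +142.857ms=2/7b
3) 285.714ms=4/7b +142.857ms=2/7b
4) 428.571ms=6/7b +142.857ms=2/7b
5) 571.429ms=8/7b +142.857ms=2/7b
6) 714.286ms=10/7b +285.714ms=4/7b
7) 1000.0ms=2b +142.857ms=2/7b
8) 1142.857ms=16/7b +142.857ms=2/7b
9) 1285.714ms=18/7b +142.857ms=2/7b
10) 1428.571ms=20/7b +285.714ms=4/7b
11) 1714.286ms=24/7b +142.857ms=2/7b
12) 1857.143ms=26/7b +142.857ms=2/7b
Σ=4b of 4 (120bpm 2/4) — PASS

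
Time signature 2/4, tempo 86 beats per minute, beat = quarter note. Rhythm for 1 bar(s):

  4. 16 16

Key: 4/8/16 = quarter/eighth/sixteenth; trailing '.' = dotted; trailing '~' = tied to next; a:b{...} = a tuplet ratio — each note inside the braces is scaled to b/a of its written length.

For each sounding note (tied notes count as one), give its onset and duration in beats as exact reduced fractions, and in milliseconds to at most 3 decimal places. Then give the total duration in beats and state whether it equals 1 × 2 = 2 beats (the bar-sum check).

1) 0.0ms=0b +1046.512ms=3/2b
2) 1046.512ms=3/2b +174.419ms=1/4b
3) 1220.93ms=7/4b +174.419ms=1/4b
Σ=2b of 2 (86bpm 2/4) — PASS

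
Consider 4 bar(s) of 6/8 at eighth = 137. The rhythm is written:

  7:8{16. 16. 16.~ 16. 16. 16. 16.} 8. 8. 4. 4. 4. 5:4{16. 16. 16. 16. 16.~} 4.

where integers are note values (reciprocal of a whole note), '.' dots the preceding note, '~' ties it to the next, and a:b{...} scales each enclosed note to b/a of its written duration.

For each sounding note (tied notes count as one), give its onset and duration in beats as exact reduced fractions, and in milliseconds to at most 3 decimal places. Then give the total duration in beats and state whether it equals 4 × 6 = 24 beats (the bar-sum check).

1) 0.0ms=0b +375.391ms=6/7b
2) 375.391ms=6/7b +375.391ms=6/7b
3) 750.782ms=12/7b +750.782ms=12/7b
4) 1501.564ms=24/7b +375.391ms=6/7b
5) 1876.955ms=30/7b +375.391ms=6/7b
6) 2252.346ms=36/7b +375.391ms=6/7b
7) 2627.737ms=6b +656.934ms=3/2b
8) 3284.672ms=15/2b +656.934ms=3/2b
9) 3941.606ms=9b +1313.869ms=3b
10) 5255.474ms=12b +1313.869ms=3b
11) 6569.343ms=15b +1313.869ms=3b
12) 7883.212ms=18b +262.774ms=3/5b
13) 8145.985ms=93/5b +262.774ms=3/5b
14) 8408.759ms=96/5b +262.774ms=3/5b
15) 8671.533ms=99/5b +262.774ms=3/5b
16) 8934.307ms=102/5b +1576.642ms=18/5b
Σ=24b of 24 (137bpm 6/8) — PASS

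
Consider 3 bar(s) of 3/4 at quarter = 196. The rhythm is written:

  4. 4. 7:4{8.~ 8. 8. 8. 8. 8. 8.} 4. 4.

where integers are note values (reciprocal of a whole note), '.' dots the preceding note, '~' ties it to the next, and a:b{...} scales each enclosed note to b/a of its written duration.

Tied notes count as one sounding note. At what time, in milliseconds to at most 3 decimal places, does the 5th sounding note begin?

note 5 onset = 30/7b = 1311.953ms

1. 0.0ms @ 0 + 459.184ms (3/2)
2. 459.184ms @ 3/2 + 459.184ms (3/2)
3. 918.367ms @ 3 + 262.391ms (6/7)
4. 1180.758ms @ 27/7 + 131.195ms (3/7)
5. 1311.953ms @ 30/7 + 131.195ms (3/7)
6. 1443.149ms @ 33/7 + 131.195ms (3/7)
7. 1574.344ms @ 36/7 + 131.195ms (3/7)
8. 1705.539ms @ 39/7 + 131.195ms (3/7)
9. 1836.735ms @ 6 + 459.184ms (3/2)
10. 2295.918ms @ 15/2 + 459.184ms (3/2)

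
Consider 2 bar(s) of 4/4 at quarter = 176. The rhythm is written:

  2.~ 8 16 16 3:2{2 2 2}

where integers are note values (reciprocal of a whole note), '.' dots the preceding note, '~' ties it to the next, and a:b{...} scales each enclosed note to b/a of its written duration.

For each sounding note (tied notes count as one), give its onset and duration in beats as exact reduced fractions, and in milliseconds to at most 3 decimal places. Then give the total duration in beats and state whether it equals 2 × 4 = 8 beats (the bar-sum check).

1) 0.0ms=0b +1193.182ms=7/2b
2) 1193.182ms=7/2b +85.227ms=1/4b
3) 1278.409ms=15/4b +85.227ms=1/4b
4) 1363.636ms=4b +454.545ms=4/3b
5) 1818.182ms=16/3b +454.545ms=4/3b
6) 2272.727ms=20/3b +454.545ms=4/3b
Σ=8b of 8 (176bpm 4/4) — PASS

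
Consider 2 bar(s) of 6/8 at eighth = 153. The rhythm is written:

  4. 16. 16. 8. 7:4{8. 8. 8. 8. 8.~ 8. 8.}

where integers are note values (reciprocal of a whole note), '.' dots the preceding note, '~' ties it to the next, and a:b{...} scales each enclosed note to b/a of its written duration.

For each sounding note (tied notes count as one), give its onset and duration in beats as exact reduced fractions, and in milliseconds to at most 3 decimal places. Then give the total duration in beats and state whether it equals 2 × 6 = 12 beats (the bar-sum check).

1) 0.0ms=0b +1176.471ms=3b
2) 1176.471ms=3b +294.118ms=3/4b
3) 1470.588ms=15/4b +294.118ms=3/4b
4) 1764.706ms=9/2b +588.235ms=3/2b
5) 2352.941ms=6b +336.134ms=6/7b
6) 2689.076ms=48/7b +336.134ms=6/7b
7) 3025.21ms=54/7b +336.134ms=6/7b
8) 3361.345ms=60/7b +336.134ms=6/7b
9) 3697.479ms=66/7b +672.269ms=12/7b
10) 4369.748ms=78/7b +336.134ms=6/7b
Σ=12b of 12 (153bpm 6/8) — PASS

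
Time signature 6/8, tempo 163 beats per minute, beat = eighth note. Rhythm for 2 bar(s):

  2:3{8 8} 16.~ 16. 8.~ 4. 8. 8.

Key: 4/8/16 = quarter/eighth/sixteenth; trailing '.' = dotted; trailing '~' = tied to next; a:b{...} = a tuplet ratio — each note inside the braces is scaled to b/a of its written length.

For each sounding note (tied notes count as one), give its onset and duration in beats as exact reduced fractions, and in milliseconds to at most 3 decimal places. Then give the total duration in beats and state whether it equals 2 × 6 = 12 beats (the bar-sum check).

1) 0.0ms=0b +552.147ms=3/2b
2) 552.147ms=3/2b +552.147ms=3/2b
3) 1104.294ms=3b +552.147ms=3/2b
4) 1656.442ms=9/2b +1656.442ms=9/2b
5) 3312.883ms=9b +552.147ms=3/2b
6) 3865.031ms=21/2b +552.147ms=3/2b
Σ=12b of 12 (163bpm 6/8) — PASS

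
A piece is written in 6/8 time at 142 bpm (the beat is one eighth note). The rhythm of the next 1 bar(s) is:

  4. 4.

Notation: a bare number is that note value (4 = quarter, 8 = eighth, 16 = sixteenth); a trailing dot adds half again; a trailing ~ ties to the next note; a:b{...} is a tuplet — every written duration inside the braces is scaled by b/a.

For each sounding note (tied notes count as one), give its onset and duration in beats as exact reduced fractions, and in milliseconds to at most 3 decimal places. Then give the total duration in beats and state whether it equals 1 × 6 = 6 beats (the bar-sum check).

1) 0.0ms=0b +1267.606ms=3b
2) 1267.606ms=3b +1267.606ms=3b
Σ=6b of 6 (142bpm 6/8) — PASS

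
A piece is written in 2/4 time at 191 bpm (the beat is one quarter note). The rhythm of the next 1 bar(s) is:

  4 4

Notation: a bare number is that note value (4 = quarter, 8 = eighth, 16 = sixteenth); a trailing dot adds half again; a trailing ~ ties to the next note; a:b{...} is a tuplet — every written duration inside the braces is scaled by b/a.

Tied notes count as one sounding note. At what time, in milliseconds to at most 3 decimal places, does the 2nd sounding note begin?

1. 0.0ms @ 0 + 314.136ms (1)
2. 314.136ms @ 1 + 314.136ms (1)

note 2 onset = 1b = 314.136ms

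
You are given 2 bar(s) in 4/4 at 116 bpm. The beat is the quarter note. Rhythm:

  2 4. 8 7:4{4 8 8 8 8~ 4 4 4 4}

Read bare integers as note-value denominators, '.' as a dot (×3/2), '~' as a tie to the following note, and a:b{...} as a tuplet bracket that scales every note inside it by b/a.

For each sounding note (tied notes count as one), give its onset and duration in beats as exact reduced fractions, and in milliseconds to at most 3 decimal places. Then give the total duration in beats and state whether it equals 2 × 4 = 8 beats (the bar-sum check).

1) 0.0ms=0b +1034.483ms=2b
2) 1034.483ms=2b +775.862ms=3/2b
3) 1810.345ms=7/2b +258.621ms=1/2b
4) 2068.966ms=4b +295.567ms=4/7b
5) 2364.532ms=32/7b +147.783ms=2/7b
6) 2512.315ms=34/7b +147.783ms=2/7b
7) 2660.099ms=36/7b +147.783ms=2/7b
8) 2807.882ms=38/7b +443.35ms=6/7b
9) 3251.232ms=44/7b +295.567ms=4/7b
10) 3546.798ms=48/7b +295.567ms=4/7b
11) 3842.365ms=52/7b +295.567ms=4/7b
Σ=8b of 8 (116bpm 4/4) — PASS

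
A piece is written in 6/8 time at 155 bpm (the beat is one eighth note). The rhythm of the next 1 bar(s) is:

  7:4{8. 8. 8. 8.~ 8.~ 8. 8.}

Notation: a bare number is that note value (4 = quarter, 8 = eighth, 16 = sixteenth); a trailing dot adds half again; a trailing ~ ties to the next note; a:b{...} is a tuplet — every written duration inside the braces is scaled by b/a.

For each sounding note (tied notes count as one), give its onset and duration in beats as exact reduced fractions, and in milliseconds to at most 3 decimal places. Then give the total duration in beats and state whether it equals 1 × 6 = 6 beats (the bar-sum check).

1) 0.0ms=0b +331.797ms=6/7b
2) 331.797ms=6/7b +331.797ms=6/7b
3) 663.594ms=12/7b +331.797ms=6/7b
4) 995.392ms=18/7b +995.392ms=18/7b
5) 1990.783ms=36/7b +331.797ms=6/7b
Σ=6b of 6 (155bpm 6/8) — PASS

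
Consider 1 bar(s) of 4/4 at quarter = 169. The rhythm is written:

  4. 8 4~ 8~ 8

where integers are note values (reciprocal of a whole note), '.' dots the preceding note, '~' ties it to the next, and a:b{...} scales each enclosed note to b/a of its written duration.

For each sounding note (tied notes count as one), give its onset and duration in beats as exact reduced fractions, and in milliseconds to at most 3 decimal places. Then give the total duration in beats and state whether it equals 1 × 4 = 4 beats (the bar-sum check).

1) 0.0ms=0b +532.544ms=3/2b
2) 532.544ms=3/2b +177.515ms=1/2b
3) 710.059ms=2b +710.059ms=2b
Σ=4b of 4 (169bpm 4/4) — PASS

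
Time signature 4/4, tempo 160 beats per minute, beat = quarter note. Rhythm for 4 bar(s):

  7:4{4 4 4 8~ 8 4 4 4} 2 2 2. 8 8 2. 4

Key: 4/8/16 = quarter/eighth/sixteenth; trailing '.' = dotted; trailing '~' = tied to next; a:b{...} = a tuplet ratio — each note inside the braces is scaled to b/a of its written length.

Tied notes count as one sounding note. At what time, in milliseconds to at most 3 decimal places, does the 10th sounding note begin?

note 10 onset = 8b = 3000.0ms

1. 0.0ms @ 0 + 214.286ms (4/7)
2. 214.286ms @ 4/7 + 214.286ms (4/7)
3. 428.571ms @ 8/7 + 214.286ms (4/7)
4. 642.857ms @ 12/7 + 214.286ms (4/7)
5. 857.143ms @ 16/7 + 214.286ms (4/7)
6. 1071.429ms @ 20/7 + 214.286ms (4/7)
7. 1285.714ms @ 24/7 + 214.286ms (4/7)
8. 1500.0ms @ 4 + 750.0ms (2)
9. 2250.0ms @ 6 + 750.0ms (2)
10. 3000.0ms @ 8 + 1125.0ms (3)
11. 4125.0ms @ 11 + 187.5ms (1/2)
12. 4312.5ms @ 23/2 + 187.5ms (1/2)
13. 4500.0ms @ 12 + 1125.0ms (3)
14. 5625.0ms @ 15 + 375.0ms (1)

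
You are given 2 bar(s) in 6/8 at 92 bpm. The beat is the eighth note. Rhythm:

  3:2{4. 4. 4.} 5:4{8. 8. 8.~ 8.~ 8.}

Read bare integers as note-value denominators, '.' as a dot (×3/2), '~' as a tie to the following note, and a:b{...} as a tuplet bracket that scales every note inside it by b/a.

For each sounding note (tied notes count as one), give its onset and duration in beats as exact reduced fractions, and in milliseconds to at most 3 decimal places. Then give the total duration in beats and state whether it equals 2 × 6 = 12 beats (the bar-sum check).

1) 0.0ms=0b +1304.348ms=2b
2) 1304.348ms=2b +1304.348ms=2b
3) 2608.696ms=4b +1304.348ms=2b
4) 3913.043ms=6b +782.609ms=6/5b
5) 4695.652ms=36/5b +782.609ms=6/5b
6) 5478.261ms=42/5b +2347.826ms=18/5b
Σ=12b of 12 (92bpm 6/8) — PASS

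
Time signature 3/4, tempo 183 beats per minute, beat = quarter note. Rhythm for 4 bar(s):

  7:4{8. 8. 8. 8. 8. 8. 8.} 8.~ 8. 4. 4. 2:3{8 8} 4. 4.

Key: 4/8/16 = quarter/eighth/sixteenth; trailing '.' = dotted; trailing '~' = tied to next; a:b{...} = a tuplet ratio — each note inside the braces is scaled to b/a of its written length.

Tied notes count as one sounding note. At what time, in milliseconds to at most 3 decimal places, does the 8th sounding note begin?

1. 0.0ms @ 0 + 140.515ms (3/7)
2. 140.515ms @ 3/7 + 140.515ms (3/7)
3. 281.03ms @ 6/7 + 140.515ms (3/7)
4. 421.546ms @ 9/7 + 140.515ms (3/7)
5. 562.061ms @ 12/7 + 140.515ms (3/7)
6. 702.576ms @ 15/7 + 140.515ms (3/7)
7. 843.091ms @ 18/7 + 140.515ms (3/7)
8. 983.607ms @ 3 + 491.803ms (3/2)
9. 1475.41ms @ 9/2 + 491.803ms (3/2)
10. 1967.213ms @ 6 + 491.803ms (3/2)
11. 2459.016ms @ 15/2 + 245.902ms (3/4)
12. 2704.918ms @ 33/4 + 245.902ms (3/4)
13. 2950.82ms @ 9 + 491.803ms (3/2)
14. 3442.623ms @ 21/2 + 491.803ms (3/2)

note 8 onset = 3b = 983.607ms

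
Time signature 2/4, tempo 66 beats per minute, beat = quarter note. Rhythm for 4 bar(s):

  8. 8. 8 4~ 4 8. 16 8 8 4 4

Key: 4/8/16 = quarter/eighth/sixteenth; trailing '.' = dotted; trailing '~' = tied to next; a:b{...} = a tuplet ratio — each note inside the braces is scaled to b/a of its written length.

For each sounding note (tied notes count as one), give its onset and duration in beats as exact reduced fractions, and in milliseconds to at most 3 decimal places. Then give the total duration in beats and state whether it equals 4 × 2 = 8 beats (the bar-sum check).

1) 0.0ms=0b +681.818ms=3/4b
2) 681.818ms=3/4b +681.818ms=3/4b
3) 1363.636ms=3/2b +454.545ms=1/2b
4) 1818.182ms=2b +1818.182ms=2b
5) 3636.364ms=4b +681.818ms=3/4b
6) 4318.182ms=19/4b +227.273ms=1/4b
7) 4545.455ms=5b +454.545ms=1/2b
8) 5000.0ms=11/2b +454.545ms=1/2b
9) 5454.545ms=6b +909.091ms=1b
10) 6363.636ms=7b +909.091ms=1b
Σ=8b of 8 (66bpm 2/4) — PASS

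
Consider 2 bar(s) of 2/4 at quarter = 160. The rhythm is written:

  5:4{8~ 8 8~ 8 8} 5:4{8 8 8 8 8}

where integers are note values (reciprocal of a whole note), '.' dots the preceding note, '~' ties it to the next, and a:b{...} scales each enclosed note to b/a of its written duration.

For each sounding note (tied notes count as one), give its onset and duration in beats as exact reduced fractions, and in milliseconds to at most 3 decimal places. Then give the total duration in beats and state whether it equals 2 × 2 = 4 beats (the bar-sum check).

1) 0.0ms=0b +300.0ms=4/5b
2) 300.0ms=4/5b +300.0ms=4/5b
3) 600.0ms=8/5b +150.0ms=2/5b
4) 750.0ms=2b +150.0ms=2/5b
5) 900.0ms=12/5b +150.0ms=2/5b
6) 1050.0ms=14/5b +150.0ms=2/5b
7) 1200.0ms=16/5b +150.0ms=2/5b
8) 1350.0ms=18/5b +150.0ms=2/5b
Σ=4b of 4 (160bpm 2/4) — PASS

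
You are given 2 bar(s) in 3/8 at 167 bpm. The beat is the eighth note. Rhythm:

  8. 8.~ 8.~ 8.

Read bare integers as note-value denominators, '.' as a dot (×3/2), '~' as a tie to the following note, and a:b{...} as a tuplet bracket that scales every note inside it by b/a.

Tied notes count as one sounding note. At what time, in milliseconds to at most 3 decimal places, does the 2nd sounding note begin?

note 2 onset = 3/2b = 538.922ms

1. 0.0ms @ 0 + 538.922ms (3/2)
2. 538.922ms @ 3/2 + 1616.766ms (9/2)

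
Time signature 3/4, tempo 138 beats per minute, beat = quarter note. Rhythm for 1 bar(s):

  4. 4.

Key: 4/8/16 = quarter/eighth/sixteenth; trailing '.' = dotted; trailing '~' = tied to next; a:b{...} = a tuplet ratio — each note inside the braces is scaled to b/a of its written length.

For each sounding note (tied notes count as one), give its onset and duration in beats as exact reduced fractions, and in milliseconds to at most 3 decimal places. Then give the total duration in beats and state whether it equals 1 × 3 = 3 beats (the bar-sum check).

1) 0.0ms=0b +652.174ms=3/2b
2) 652.174ms=3/2b +652.174ms=3/2b
Σ=3b of 3 (138bpm 3/4) — PASS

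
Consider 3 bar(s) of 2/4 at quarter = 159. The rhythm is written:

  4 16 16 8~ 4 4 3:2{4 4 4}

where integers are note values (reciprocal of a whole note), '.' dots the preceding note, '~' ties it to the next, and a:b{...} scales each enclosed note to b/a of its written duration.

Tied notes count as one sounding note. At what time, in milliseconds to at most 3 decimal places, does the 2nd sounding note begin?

1. 0.0ms @ 0 + 377.358ms (1)
2. 377.358ms @ 1 + 94.34ms (1/4)
3. 471.698ms @ 5/4 + 94.34ms (1/4)
4. 566.038ms @ 3/2 + 566.038ms (3/2)
5. 1132.075ms @ 3 + 377.358ms (1)
6. 1509.434ms @ 4 + 251.572ms (2/3)
7. 1761.006ms @ 14/3 + 251.572ms (2/3)
8. 2012.579ms @ 16/3 + 251.572ms (2/3)

note 2 onset = 1b = 377.358ms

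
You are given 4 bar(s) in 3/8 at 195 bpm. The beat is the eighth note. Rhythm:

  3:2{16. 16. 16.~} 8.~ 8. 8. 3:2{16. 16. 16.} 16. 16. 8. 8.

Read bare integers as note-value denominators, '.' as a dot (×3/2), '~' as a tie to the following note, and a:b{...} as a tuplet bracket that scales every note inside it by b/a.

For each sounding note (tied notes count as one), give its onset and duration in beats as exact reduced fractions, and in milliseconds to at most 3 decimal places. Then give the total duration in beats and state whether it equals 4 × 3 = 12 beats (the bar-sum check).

1) 0.0ms=0b +153.846ms=1/2b
2) 153.846ms=1/2b +153.846ms=1/2b
3) 307.692ms=1b +1076.923ms=7/2b
4) 1384.615ms=9/2b +461.538ms=3/2b
5) 1846.154ms=6b +153.846ms=1/2b
6) 2000.0ms=13/2b +153.846ms=1/2b
7) 2153.846ms=7b +153.846ms=1/2b
8) 2307.692ms=15/2b +230.769ms=3/4b
9) 2538.462ms=33/4b +230.769ms=3/4b
10) 2769.231ms=9b +461.538ms=3/2b
11) 3230.769ms=21/2b +461.538ms=3/2b
Σ=12b of 12 (195bpm 3/8) — PASS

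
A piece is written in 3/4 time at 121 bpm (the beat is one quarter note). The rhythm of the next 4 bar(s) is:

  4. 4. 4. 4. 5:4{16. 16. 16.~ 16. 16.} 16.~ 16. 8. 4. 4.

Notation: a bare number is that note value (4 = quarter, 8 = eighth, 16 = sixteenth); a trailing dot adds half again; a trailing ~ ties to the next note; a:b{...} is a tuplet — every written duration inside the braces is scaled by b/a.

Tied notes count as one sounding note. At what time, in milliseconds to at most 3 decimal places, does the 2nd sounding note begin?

1. 0.0ms @ 0 + 743.802ms (3/2)
2. 743.802ms @ 3/2 + 743.802ms (3/2)
3. 1487.603ms @ 3 + 743.802ms (3/2)
4. 2231.405ms @ 9/2 + 743.802ms (3/2)
5. 2975.207ms @ 6 + 148.76ms (3/10)
6. 3123.967ms @ 63/10 + 148.76ms (3/10)
7. 3272.727ms @ 33/5 + 297.521ms (3/5)
8. 3570.248ms @ 36/5 + 148.76ms (3/10)
9. 3719.008ms @ 15/2 + 371.901ms (3/4)
10. 4090.909ms @ 33/4 + 371.901ms (3/4)
11. 4462.81ms @ 9 + 743.802ms (3/2)
12. 5206.612ms @ 21/2 + 743.802ms (3/2)

note 2 onset = 3/2b = 743.802ms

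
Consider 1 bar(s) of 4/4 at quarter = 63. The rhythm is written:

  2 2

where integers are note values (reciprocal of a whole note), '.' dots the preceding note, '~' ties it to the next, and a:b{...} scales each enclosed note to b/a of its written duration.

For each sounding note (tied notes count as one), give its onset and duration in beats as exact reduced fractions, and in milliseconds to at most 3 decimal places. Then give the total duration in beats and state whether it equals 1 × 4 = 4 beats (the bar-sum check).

1) 0.0ms=0b +1904.762ms=2b
2) 1904.762ms=2b +1904.762ms=2b
Σ=4b of 4 (63bpm 4/4) — PASS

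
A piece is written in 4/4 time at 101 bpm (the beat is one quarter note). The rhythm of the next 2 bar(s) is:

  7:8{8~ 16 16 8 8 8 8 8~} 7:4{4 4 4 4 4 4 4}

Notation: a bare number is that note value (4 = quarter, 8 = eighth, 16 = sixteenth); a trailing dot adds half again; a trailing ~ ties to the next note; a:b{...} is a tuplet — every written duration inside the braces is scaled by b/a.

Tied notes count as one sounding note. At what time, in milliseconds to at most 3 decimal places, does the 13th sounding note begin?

note 13 onset = 52/7b = 4413.013ms

1. 0.0ms @ 0 + 509.194ms (6/7)
2. 509.194ms @ 6/7 + 169.731ms (2/7)
3. 678.925ms @ 8/7 + 339.463ms (4/7)
4. 1018.388ms @ 12/7 + 339.463ms (4/7)
5. 1357.85ms @ 16/7 + 339.463ms (4/7)
6. 1697.313ms @ 20/7 + 339.463ms (4/7)
7. 2036.775ms @ 24/7 + 678.925ms (8/7)
8. 2715.7ms @ 32/7 + 339.463ms (4/7)
9. 3055.163ms @ 36/7 + 339.463ms (4/7)
10. 3394.625ms @ 40/7 + 339.463ms (4/7)
11. 3734.088ms @ 44/7 + 339.463ms (4/7)
12. 4073.55ms @ 48/7 + 339.463ms (4/7)
13. 4413.013ms @ 52/7 + 339.463ms (4/7)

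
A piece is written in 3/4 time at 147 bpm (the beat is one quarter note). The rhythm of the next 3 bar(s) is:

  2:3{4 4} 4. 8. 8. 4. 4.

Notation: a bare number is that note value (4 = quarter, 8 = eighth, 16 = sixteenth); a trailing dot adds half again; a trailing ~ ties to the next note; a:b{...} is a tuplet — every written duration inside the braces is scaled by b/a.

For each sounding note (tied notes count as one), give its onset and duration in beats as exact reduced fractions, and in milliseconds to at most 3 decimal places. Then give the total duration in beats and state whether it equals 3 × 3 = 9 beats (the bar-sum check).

1) 0.0ms=0b +612.245ms=3/2b
2) 612.245ms=3/2b +612.245ms=3/2b
3) 1224.49ms=3b +612.245ms=3/2b
4) 1836.735ms=9/2b +306.122ms=3/4b
5) 2142.857ms=21/4b +306.122ms=3/4b
6) 2448.98ms=6b +612.245ms=3/2b
7) 3061.224ms=15/2b +612.245ms=3/2b
Σ=9b of 9 (147bpm 3/4) — PASS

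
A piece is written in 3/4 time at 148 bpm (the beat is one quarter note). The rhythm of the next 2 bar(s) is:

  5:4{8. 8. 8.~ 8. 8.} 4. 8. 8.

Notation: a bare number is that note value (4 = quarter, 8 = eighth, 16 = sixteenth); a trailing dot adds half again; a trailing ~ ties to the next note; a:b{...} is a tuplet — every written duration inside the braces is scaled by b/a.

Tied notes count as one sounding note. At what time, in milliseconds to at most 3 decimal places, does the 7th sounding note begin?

1. 0.0ms @ 0 + 243.243ms (3/5)
2. 243.243ms @ 3/5 + 243.243ms (3/5)
3. 486.486ms @ 6/5 + 486.486ms (6/5)
4. 972.973ms @ 12/5 + 243.243ms (3/5)
5. 1216.216ms @ 3 + 608.108ms (3/2)
6. 1824.324ms @ 9/2 + 304.054ms (3/4)
7. 2128.378ms @ 21/4 + 304.054ms (3/4)

note 7 onset = 21/4b = 2128.378ms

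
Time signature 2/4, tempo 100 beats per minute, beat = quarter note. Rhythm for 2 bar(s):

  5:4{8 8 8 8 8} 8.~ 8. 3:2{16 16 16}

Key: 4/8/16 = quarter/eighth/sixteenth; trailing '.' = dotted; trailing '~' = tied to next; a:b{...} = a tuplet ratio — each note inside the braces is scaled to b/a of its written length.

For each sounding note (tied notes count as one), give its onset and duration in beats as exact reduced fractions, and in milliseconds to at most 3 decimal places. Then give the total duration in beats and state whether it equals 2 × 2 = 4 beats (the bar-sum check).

1) 0.0ms=0b +240.0ms=2/5b
2) 240.0ms=2/5b +240.0ms=2/5b
3) 480.0ms=4/5b +240.0ms=2/5b
4) 720.0ms=6/5b +240.0ms=2/5b
5) 960.0ms=8/5b +240.0ms=2/5b
6) 1200.0ms=2b +900.0ms=3/2b
7) 2100.0ms=7/2b +100.0ms=1/6b
8) 2200.0ms=11/3b +100.0ms=1/6b
9) 2300.0ms=23/6b +100.0ms=1/6b
Σ=4b of 4 (100bpm 2/4) — PASS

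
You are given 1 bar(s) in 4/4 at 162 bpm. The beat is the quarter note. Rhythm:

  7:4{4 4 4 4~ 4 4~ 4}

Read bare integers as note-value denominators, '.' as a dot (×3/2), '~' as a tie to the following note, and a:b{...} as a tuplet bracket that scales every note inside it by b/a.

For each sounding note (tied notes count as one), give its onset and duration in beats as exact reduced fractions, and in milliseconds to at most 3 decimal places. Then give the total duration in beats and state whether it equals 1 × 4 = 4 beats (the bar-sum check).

1) 0.0ms=0b +211.64ms=4/7b
2) 211.64ms=4/7b +211.64ms=4/7b
3) 423.28ms=8/7b +211.64ms=4/7b
4) 634.921ms=12/7b +423.28ms=8/7b
5) 1058.201ms=20/7b +423.28ms=8/7b
Σ=4b of 4 (162bpm 4/4) — PASS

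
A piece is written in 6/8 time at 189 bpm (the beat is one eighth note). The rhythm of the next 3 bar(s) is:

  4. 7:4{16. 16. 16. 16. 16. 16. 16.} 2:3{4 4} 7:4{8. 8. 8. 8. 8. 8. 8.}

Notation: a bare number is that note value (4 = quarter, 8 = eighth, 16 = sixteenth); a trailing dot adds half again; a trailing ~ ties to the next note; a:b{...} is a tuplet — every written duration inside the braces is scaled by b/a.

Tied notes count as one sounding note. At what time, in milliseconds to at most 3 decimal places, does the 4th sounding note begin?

1. 0.0ms @ 0 + 952.381ms (3)
2. 952.381ms @ 3 + 136.054ms (3/7)
3. 1088.435ms @ 24/7 + 136.054ms (3/7)
4. 1224.49ms @ 27/7 + 136.054ms (3/7)
5. 1360.544ms @ 30/7 + 136.054ms (3/7)
6. 1496.599ms @ 33/7 + 136.054ms (3/7)
7. 1632.653ms @ 36/7 + 136.054ms (3/7)
8. 1768.707ms @ 39/7 + 136.054ms (3/7)
9. 1904.762ms @ 6 + 952.381ms (3)
10. 2857.143ms @ 9 + 952.381ms (3)
11. 3809.524ms @ 12 + 272.109ms (6/7)
12. 4081.633ms @ 90/7 + 272.109ms (6/7)
13. 4353.741ms @ 96/7 + 272.109ms (6/7)
14. 4625.85ms @ 102/7 + 272.109ms (6/7)
15. 4897.959ms @ 108/7 + 272.109ms (6/7)
16. 5170.068ms @ 114/7 + 272.109ms (6/7)
17. 5442.177ms @ 120/7 + 272.109ms (6/7)

note 4 onset = 27/7b = 1224.49ms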